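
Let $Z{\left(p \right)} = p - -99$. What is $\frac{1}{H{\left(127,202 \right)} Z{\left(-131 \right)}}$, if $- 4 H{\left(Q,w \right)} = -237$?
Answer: $- \frac{1}{1896} \approx -0.00052743$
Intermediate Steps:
$H{\left(Q,w \right)} = \frac{237}{4}$ ($H{\left(Q,w \right)} = \left(- \frac{1}{4}\right) \left(-237\right) = \frac{237}{4}$)
$Z{\left(p \right)} = 99 + p$ ($Z{\left(p \right)} = p + 99 = 99 + p$)
$\frac{1}{H{\left(127,202 \right)} Z{\left(-131 \right)}} = \frac{1}{\frac{237}{4} \left(99 - 131\right)} = \frac{4}{237 \left(-32\right)} = \frac{4}{237} \left(- \frac{1}{32}\right) = - \frac{1}{1896}$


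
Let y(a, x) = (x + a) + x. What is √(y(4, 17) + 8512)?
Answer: 15*√38 ≈ 92.466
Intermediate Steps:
y(a, x) = a + 2*x (y(a, x) = (a + x) + x = a + 2*x)
√(y(4, 17) + 8512) = √((4 + 2*17) + 8512) = √((4 + 34) + 8512) = √(38 + 8512) = √8550 = 15*√38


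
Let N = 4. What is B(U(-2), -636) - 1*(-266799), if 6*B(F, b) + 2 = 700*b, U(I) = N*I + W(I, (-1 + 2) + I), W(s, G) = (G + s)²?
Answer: 577796/3 ≈ 1.9260e+5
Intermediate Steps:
U(I) = (1 + 2*I)² + 4*I (U(I) = 4*I + (((-1 + 2) + I) + I)² = 4*I + ((1 + I) + I)² = 4*I + (1 + 2*I)² = (1 + 2*I)² + 4*I)
B(F, b) = -⅓ + 350*b/3 (B(F, b) = -⅓ + (700*b)/6 = -⅓ + 350*b/3)
B(U(-2), -636) - 1*(-266799) = (-⅓ + (350/3)*(-636)) - 1*(-266799) = (-⅓ - 74200) + 266799 = -222601/3 + 266799 = 577796/3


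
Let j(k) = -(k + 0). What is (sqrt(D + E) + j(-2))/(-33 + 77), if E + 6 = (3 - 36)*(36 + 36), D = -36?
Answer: 1/22 + I*sqrt(2418)/44 ≈ 0.045455 + 1.1176*I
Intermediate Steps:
j(k) = -k
E = -2382 (E = -6 + (3 - 36)*(36 + 36) = -6 - 33*72 = -6 - 2376 = -2382)
(sqrt(D + E) + j(-2))/(-33 + 77) = (sqrt(-36 - 2382) - 1*(-2))/(-33 + 77) = (sqrt(-2418) + 2)/44 = (I*sqrt(2418) + 2)*(1/44) = (2 + I*sqrt(2418))*(1/44) = 1/22 + I*sqrt(2418)/44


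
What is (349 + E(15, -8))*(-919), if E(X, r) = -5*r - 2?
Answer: -355653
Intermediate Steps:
E(X, r) = -2 - 5*r
(349 + E(15, -8))*(-919) = (349 + (-2 - 5*(-8)))*(-919) = (349 + (-2 + 40))*(-919) = (349 + 38)*(-919) = 387*(-919) = -355653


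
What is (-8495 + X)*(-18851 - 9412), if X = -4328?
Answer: 362416449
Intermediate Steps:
(-8495 + X)*(-18851 - 9412) = (-8495 - 4328)*(-18851 - 9412) = -12823*(-28263) = 362416449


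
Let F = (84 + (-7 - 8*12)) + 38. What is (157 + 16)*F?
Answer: 3287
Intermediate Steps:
F = 19 (F = (84 + (-7 - 96)) + 38 = (84 - 103) + 38 = -19 + 38 = 19)
(157 + 16)*F = (157 + 16)*19 = 173*19 = 3287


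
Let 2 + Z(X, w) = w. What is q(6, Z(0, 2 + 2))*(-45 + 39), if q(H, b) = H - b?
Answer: -24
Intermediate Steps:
Z(X, w) = -2 + w
q(6, Z(0, 2 + 2))*(-45 + 39) = (6 - (-2 + (2 + 2)))*(-45 + 39) = (6 - (-2 + 4))*(-6) = (6 - 1*2)*(-6) = (6 - 2)*(-6) = 4*(-6) = -24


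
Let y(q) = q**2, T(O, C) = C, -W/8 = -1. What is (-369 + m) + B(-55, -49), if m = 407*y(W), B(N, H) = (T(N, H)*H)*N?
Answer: -106376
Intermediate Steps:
W = 8 (W = -8*(-1) = 8)
B(N, H) = N*H**2 (B(N, H) = (H*H)*N = H**2*N = N*H**2)
m = 26048 (m = 407*8**2 = 407*64 = 26048)
(-369 + m) + B(-55, -49) = (-369 + 26048) - 55*(-49)**2 = 25679 - 55*2401 = 25679 - 132055 = -106376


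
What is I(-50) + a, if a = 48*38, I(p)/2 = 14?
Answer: 1852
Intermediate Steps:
I(p) = 28 (I(p) = 2*14 = 28)
a = 1824
I(-50) + a = 28 + 1824 = 1852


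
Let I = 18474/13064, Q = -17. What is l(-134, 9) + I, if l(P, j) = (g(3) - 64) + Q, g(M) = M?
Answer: -500259/6532 ≈ -76.586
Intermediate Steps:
l(P, j) = -78 (l(P, j) = (3 - 64) - 17 = -61 - 17 = -78)
I = 9237/6532 (I = 18474*(1/13064) = 9237/6532 ≈ 1.4141)
l(-134, 9) + I = -78 + 9237/6532 = -500259/6532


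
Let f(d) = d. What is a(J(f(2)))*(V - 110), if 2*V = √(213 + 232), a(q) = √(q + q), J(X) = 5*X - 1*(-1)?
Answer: √22*(-220 + √445)/2 ≈ -466.47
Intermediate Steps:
J(X) = 1 + 5*X (J(X) = 5*X + 1 = 1 + 5*X)
a(q) = √2*√q (a(q) = √(2*q) = √2*√q)
V = √445/2 (V = √(213 + 232)/2 = √445/2 ≈ 10.548)
a(J(f(2)))*(V - 110) = (√2*√(1 + 5*2))*(√445/2 - 110) = (√2*√(1 + 10))*(-110 + √445/2) = (√2*√11)*(-110 + √445/2) = √22*(-110 + √445/2)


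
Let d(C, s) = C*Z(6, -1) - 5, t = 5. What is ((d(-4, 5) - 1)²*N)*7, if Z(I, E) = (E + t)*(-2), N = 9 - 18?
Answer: -42588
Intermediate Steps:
N = -9
Z(I, E) = -10 - 2*E (Z(I, E) = (E + 5)*(-2) = (5 + E)*(-2) = -10 - 2*E)
d(C, s) = -5 - 8*C (d(C, s) = C*(-10 - 2*(-1)) - 5 = C*(-10 + 2) - 5 = C*(-8) - 5 = -8*C - 5 = -5 - 8*C)
((d(-4, 5) - 1)²*N)*7 = (((-5 - 8*(-4)) - 1)²*(-9))*7 = (((-5 + 32) - 1)²*(-9))*7 = ((27 - 1)²*(-9))*7 = (26²*(-9))*7 = (676*(-9))*7 = -6084*7 = -42588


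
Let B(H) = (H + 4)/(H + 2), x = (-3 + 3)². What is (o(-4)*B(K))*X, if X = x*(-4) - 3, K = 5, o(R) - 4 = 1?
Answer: -135/7 ≈ -19.286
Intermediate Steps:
o(R) = 5 (o(R) = 4 + 1 = 5)
x = 0 (x = 0² = 0)
B(H) = (4 + H)/(2 + H)
X = -3 (X = 0*(-4) - 3 = 0 - 3 = -3)
(o(-4)*B(K))*X = (5*((4 + 5)/(2 + 5)))*(-3) = (5*(9/7))*(-3) = (45/7)*(-3) = -135/7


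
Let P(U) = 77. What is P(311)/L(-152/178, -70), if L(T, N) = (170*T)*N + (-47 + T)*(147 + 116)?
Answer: -6853/215717 ≈ -0.031768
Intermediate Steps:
L(T, N) = -12361 + 263*T + 170*N*T (L(T, N) = 170*N*T + (-47 + T)*263 = 170*N*T + (-12361 + 263*T) = -12361 + 263*T + 170*N*T)
P(311)/L(-152/178, -70) = 77/(-12361 + 263*(-152/178) + 170*(-70)*(-152/178)) = 77/(-12361 + 263*(-152*1/178) + 170*(-70)*(-152*1/178)) = 77/(-12361 + 263*(-76/89) + 170*(-70)*(-76/89)) = 77/(-12361 - 19988/89 + 904400/89) = 77/(-215717/89) = 77*(-89/215717) = -6853/215717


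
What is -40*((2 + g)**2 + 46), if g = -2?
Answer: -1840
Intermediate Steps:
-40*((2 + g)**2 + 46) = -40*((2 - 2)**2 + 46) = -40*(0**2 + 46) = -40*(0 + 46) = -40*46 = -1840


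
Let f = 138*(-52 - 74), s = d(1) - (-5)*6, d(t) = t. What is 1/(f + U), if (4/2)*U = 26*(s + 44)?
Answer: -1/16413 ≈ -6.0927e-5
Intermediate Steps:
s = 31 (s = 1 - (-5)*6 = 1 - 5*(-6) = 1 + 30 = 31)
f = -17388 (f = 138*(-126) = -17388)
U = 975 (U = (26*(31 + 44))/2 = (26*75)/2 = (½)*1950 = 975)
1/(f + U) = 1/(-17388 + 975) = 1/(-16413) = -1/16413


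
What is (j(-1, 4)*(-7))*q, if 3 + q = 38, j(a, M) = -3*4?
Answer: 2940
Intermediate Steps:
j(a, M) = -12
q = 35 (q = -3 + 38 = 35)
(j(-1, 4)*(-7))*q = -12*(-7)*35 = 84*35 = 2940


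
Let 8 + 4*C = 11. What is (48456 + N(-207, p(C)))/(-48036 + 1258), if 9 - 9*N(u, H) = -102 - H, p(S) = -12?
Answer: -48467/46778 ≈ -1.0361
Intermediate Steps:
C = 3/4 (C = -2 + (1/4)*11 = -2 + 11/4 = 3/4 ≈ 0.75000)
N(u, H) = 37/3 + H/9 (N(u, H) = 1 - (-102 - H)/9 = 1 + (34/3 + H/9) = 37/3 + H/9)
(48456 + N(-207, p(C)))/(-48036 + 1258) = (48456 + (37/3 + (1/9)*(-12)))/(-48036 + 1258) = (48456 + (37/3 - 4/3))/(-46778) = (48456 + 11)*(-1/46778) = 48467*(-1/46778) = -48467/46778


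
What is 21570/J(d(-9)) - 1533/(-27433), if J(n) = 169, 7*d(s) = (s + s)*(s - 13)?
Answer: 84569841/662311 ≈ 127.69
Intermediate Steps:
d(s) = 2*s*(-13 + s)/7 (d(s) = ((s + s)*(s - 13))/7 = ((2*s)*(-13 + s))/7 = (2*s*(-13 + s))/7 = 2*s*(-13 + s)/7)
21570/J(d(-9)) - 1533/(-27433) = 21570/169 - 1533/(-27433) = 21570*(1/169) - 1533*(-1/27433) = 21570/169 + 219/3919 = 84569841/662311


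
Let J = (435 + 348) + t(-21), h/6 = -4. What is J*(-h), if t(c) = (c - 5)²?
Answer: 35016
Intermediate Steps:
h = -24 (h = 6*(-4) = -24)
t(c) = (-5 + c)²
J = 1459 (J = (435 + 348) + (-5 - 21)² = 783 + (-26)² = 783 + 676 = 1459)
J*(-h) = 1459*(-1*(-24)) = 1459*24 = 35016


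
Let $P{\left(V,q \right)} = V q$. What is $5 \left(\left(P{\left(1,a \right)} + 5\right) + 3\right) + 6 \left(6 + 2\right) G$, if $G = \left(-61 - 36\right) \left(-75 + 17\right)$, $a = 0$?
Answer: $270088$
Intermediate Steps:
$G = 5626$ ($G = \left(-97\right) \left(-58\right) = 5626$)
$5 \left(\left(P{\left(1,a \right)} + 5\right) + 3\right) + 6 \left(6 + 2\right) G = 5 \left(\left(1 \cdot 0 + 5\right) + 3\right) + 6 \left(6 + 2\right) 5626 = 5 \left(\left(0 + 5\right) + 3\right) + 6 \cdot 8 \cdot 5626 = 5 \left(5 + 3\right) + 48 \cdot 5626 = 5 \cdot 8 + 270048 = 40 + 270048 = 270088$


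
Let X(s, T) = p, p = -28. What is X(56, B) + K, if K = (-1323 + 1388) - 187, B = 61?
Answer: -150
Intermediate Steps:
K = -122 (K = 65 - 187 = -122)
X(s, T) = -28
X(56, B) + K = -28 - 122 = -150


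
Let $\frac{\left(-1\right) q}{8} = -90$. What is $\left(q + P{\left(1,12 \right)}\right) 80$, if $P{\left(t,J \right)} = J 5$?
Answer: $62400$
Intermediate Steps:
$q = 720$ ($q = \left(-8\right) \left(-90\right) = 720$)
$P{\left(t,J \right)} = 5 J$
$\left(q + P{\left(1,12 \right)}\right) 80 = \left(720 + 5 \cdot 12\right) 80 = \left(720 + 60\right) 80 = 780 \cdot 80 = 62400$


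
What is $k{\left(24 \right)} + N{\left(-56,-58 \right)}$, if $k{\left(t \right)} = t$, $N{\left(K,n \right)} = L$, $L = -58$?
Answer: $-34$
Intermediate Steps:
$N{\left(K,n \right)} = -58$
$k{\left(24 \right)} + N{\left(-56,-58 \right)} = 24 - 58 = -34$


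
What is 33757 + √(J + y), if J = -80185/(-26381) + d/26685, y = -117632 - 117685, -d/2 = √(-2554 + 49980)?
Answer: 33757 + √(-12957526510623746155800 - 4127025964730*√47426)/234658995 ≈ 33757.0 + 485.09*I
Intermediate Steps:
d = -2*√47426 (d = -2*√(-2554 + 49980) = -2*√47426 ≈ -435.55)
y = -235317
J = 80185/26381 - 2*√47426/26685 (J = -80185/(-26381) - 2*√47426/26685 = -80185*(-1/26381) - 2*√47426*(1/26685) = 80185/26381 - 2*√47426/26685 ≈ 3.0232)
33757 + √(J + y) = 33757 + √((80185/26381 - 2*√47426/26685) - 235317) = 33757 + √(-6207817592/26381 - 2*√47426/26685)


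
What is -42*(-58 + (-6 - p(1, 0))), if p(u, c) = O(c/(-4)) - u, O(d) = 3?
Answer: 2772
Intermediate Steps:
p(u, c) = 3 - u
-42*(-58 + (-6 - p(1, 0))) = -42*(-58 + (-6 - (3 - 1*1))) = -42*(-58 + (-6 - (3 - 1))) = -42*(-58 + (-6 - 1*2)) = -42*(-58 + (-6 - 2)) = -42*(-58 - 8) = -42*(-66) = 2772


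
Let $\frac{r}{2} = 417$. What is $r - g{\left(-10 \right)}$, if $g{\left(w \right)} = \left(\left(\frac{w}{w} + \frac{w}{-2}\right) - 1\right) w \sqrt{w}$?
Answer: $834 + 50 i \sqrt{10} \approx 834.0 + 158.11 i$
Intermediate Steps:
$r = 834$ ($r = 2 \cdot 417 = 834$)
$g{\left(w \right)} = - \frac{w^{\frac{5}{2}}}{2}$ ($g{\left(w \right)} = \left(\left(1 + w \left(- \frac{1}{2}\right)\right) - 1\right) w^{\frac{3}{2}} = \left(\left(1 - \frac{w}{2}\right) - 1\right) w^{\frac{3}{2}} = - \frac{w}{2} w^{\frac{3}{2}} = - \frac{w^{\frac{5}{2}}}{2}$)
$r - g{\left(-10 \right)} = 834 - - \frac{\left(-10\right)^{\frac{5}{2}}}{2} = 834 - - \frac{100 i \sqrt{10}}{2} = 834 - - 50 i \sqrt{10} = 834 + 50 i \sqrt{10}$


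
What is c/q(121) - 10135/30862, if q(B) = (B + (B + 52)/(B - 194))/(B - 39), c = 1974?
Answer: 91147214167/66816230 ≈ 1364.1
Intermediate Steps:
q(B) = (B + (52 + B)/(-194 + B))/(-39 + B)
c/q(121) - 10135/30862 = 1974/(((52 + 121**2 - 193*121)/(7566 + 121**2 - 233*121))) - 10135/30862 = 1974/(((52 + 14641 - 23353)/(7566 + 14641 - 28193))) - 10135*1/30862 = 1974/((-8660/(-5986))) - 10135/30862 = 1974/((-1/5986*(-8660))) - 10135/30862 = 1974/(4330/2993) - 10135/30862 = 1974*(2993/4330) - 10135/30862 = 2954091/2165 - 10135/30862 = 91147214167/66816230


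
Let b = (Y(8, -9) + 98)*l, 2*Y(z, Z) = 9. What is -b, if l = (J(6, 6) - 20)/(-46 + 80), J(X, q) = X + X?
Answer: 410/17 ≈ 24.118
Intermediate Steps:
Y(z, Z) = 9/2 (Y(z, Z) = (½)*9 = 9/2)
J(X, q) = 2*X
l = -4/17 (l = (2*6 - 20)/(-46 + 80) = (12 - 20)/34 = -8*1/34 = -4/17 ≈ -0.23529)
b = -410/17 (b = (9/2 + 98)*(-4/17) = (205/2)*(-4/17) = -410/17 ≈ -24.118)
-b = -1*(-410/17) = 410/17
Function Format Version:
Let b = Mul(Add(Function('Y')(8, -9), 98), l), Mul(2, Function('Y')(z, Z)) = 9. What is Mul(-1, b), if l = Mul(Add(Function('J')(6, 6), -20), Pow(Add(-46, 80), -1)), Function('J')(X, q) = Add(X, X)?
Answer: Rational(410, 17) ≈ 24.118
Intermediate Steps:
Function('Y')(z, Z) = Rational(9, 2) (Function('Y')(z, Z) = Mul(Rational(1, 2), 9) = Rational(9, 2))
Function('J')(X, q) = Mul(2, X)
l = Rational(-4, 17) (l = Mul(Add(Mul(2, 6), -20), Pow(Add(-46, 80), -1)) = Mul(Add(12, -20), Pow(34, -1)) = Mul(-8, Rational(1, 34)) = Rational(-4, 17) ≈ -0.23529)
b = Rational(-410, 17) (b = Mul(Add(Rational(9, 2), 98), Rational(-4, 17)) = Mul(Rational(205, 2), Rational(-4, 17)) = Rational(-410, 17) ≈ -24.118)
Mul(-1, b) = Mul(-1, Rational(-410, 17)) = Rational(410, 17)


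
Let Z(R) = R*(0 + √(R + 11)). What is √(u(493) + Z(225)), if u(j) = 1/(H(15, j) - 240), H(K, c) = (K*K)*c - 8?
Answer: √(110677 + 5512229248050*√59)/110677 ≈ 58.792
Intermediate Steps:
H(K, c) = -8 + c*K² (H(K, c) = K²*c - 8 = c*K² - 8 = -8 + c*K²)
u(j) = 1/(-248 + 225*j) (u(j) = 1/((-8 + j*15²) - 240) = 1/((-8 + j*225) - 240) = 1/((-8 + 225*j) - 240) = 1/(-248 + 225*j))
Z(R) = R*√(11 + R) (Z(R) = R*(0 + √(11 + R)) = R*√(11 + R))
√(u(493) + Z(225)) = √(1/(-248 + 225*493) + 225*√(11 + 225)) = √(1/(-248 + 110925) + 225*√236) = √(1/110677 + 225*(2*√59)) = √(1/110677 + 450*√59)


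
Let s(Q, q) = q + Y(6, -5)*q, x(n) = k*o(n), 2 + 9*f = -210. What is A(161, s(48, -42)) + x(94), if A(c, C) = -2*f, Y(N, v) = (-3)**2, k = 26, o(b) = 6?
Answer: 1828/9 ≈ 203.11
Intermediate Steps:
f = -212/9 (f = -2/9 + (1/9)*(-210) = -2/9 - 70/3 = -212/9 ≈ -23.556)
Y(N, v) = 9
x(n) = 156 (x(n) = 26*6 = 156)
s(Q, q) = 10*q (s(Q, q) = q + 9*q = 10*q)
A(c, C) = 424/9 (A(c, C) = -2*(-212/9) = 424/9)
A(161, s(48, -42)) + x(94) = 424/9 + 156 = 1828/9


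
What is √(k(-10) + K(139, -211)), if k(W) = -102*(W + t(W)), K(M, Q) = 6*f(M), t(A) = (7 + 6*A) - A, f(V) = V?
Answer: 4*√390 ≈ 78.994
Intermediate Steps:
t(A) = 7 + 5*A
K(M, Q) = 6*M
k(W) = -714 - 612*W (k(W) = -102*(W + (7 + 5*W)) = -102*(7 + 6*W) = -714 - 612*W)
√(k(-10) + K(139, -211)) = √((-714 - 612*(-10)) + 6*139) = √((-714 + 6120) + 834) = √(5406 + 834) = √6240 = 4*√390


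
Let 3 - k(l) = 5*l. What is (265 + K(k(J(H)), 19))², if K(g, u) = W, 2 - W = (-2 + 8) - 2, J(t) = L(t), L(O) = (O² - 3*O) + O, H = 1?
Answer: 69169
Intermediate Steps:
L(O) = O² - 2*O
J(t) = t*(-2 + t)
W = -2 (W = 2 - ((-2 + 8) - 2) = 2 - (6 - 2) = 2 - 1*4 = 2 - 4 = -2)
k(l) = 3 - 5*l
K(g, u) = -2
(265 + K(k(J(H)), 19))² = (265 - 2)² = 263² = 69169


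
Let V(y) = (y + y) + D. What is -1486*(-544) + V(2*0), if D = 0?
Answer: 808384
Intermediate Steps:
V(y) = 2*y (V(y) = (y + y) + 0 = 2*y + 0 = 2*y)
-1486*(-544) + V(2*0) = -1486*(-544) + 2*(2*0) = 808384 + 2*0 = 808384 + 0 = 808384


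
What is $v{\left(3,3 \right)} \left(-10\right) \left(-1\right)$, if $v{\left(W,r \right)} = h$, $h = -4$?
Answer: $-40$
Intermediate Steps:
$v{\left(W,r \right)} = -4$
$v{\left(3,3 \right)} \left(-10\right) \left(-1\right) = \left(-4\right) \left(-10\right) \left(-1\right) = 40 \left(-1\right) = -40$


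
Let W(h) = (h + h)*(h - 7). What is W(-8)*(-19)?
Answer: -4560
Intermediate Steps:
W(h) = 2*h*(-7 + h) (W(h) = (2*h)*(-7 + h) = 2*h*(-7 + h))
W(-8)*(-19) = (2*(-8)*(-7 - 8))*(-19) = (2*(-8)*(-15))*(-19) = 240*(-19) = -4560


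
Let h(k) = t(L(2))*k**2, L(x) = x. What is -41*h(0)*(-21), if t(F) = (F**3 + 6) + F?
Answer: 0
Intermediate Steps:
t(F) = 6 + F + F**3 (t(F) = (6 + F**3) + F = 6 + F + F**3)
h(k) = 16*k**2 (h(k) = (6 + 2 + 2**3)*k**2 = (6 + 2 + 8)*k**2 = 16*k**2)
-41*h(0)*(-21) = -656*0**2*(-21) = -656*0*(-21) = -41*0*(-21) = 0*(-21) = 0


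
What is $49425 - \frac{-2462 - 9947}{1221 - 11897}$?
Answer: $\frac{527648891}{10676} \approx 49424.0$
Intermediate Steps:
$49425 - \frac{-2462 - 9947}{1221 - 11897} = 49425 - - \frac{12409}{-10676} = 49425 - \left(-12409\right) \left(- \frac{1}{10676}\right) = 49425 - \frac{12409}{10676} = \frac{527648891}{10676}$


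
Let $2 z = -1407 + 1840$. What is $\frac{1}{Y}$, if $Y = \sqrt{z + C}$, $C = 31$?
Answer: $\frac{\sqrt{110}}{165} \approx 0.063564$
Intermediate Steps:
$z = \frac{433}{2}$ ($z = \frac{-1407 + 1840}{2} = \frac{1}{2} \cdot 433 = \frac{433}{2} \approx 216.5$)
$Y = \frac{3 \sqrt{110}}{2}$ ($Y = \sqrt{\frac{433}{2} + 31} = \sqrt{\frac{495}{2}} = \frac{3 \sqrt{110}}{2} \approx 15.732$)
$\frac{1}{Y} = \frac{1}{\frac{3}{2} \sqrt{110}} = \frac{\sqrt{110}}{165}$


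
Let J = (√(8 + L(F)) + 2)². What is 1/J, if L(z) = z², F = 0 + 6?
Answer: 3/100 - √11/200 ≈ 0.013417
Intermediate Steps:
F = 6
J = (2 + 2*√11)² (J = (√(8 + 6²) + 2)² = (√(8 + 36) + 2)² = (√44 + 2)² = (2*√11 + 2)² = (2 + 2*√11)² ≈ 74.533)
1/J = 1/(48 + 8*√11)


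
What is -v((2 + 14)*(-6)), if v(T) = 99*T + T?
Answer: 9600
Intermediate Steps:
v(T) = 100*T
-v((2 + 14)*(-6)) = -100*(2 + 14)*(-6) = -100*16*(-6) = -100*(-96) = -1*(-9600) = 9600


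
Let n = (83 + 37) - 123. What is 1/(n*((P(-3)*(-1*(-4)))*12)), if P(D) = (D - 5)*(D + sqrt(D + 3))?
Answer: -1/3456 ≈ -0.00028935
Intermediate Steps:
n = -3 (n = 120 - 123 = -3)
P(D) = (-5 + D)*(D + sqrt(3 + D))
1/(n*((P(-3)*(-1*(-4)))*12)) = 1/(-3*((-3)**2 - 5*(-3) - 5*sqrt(3 - 3) - 3*sqrt(3 - 3))*(-1*(-4))*12) = 1/(-3*(9 + 15 - 5*sqrt(0) - 3*sqrt(0))*4*12) = 1/(-3*(9 + 15 - 5*0 - 3*0)*4*12) = 1/(-3*(9 + 15 + 0 + 0)*4*12) = 1/(-3*24*4*12) = 1/(-288*12) = 1/(-3*1152) = 1/(-3456) = -1/3456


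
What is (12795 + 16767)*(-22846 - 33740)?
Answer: -1672795332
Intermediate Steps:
(12795 + 16767)*(-22846 - 33740) = 29562*(-56586) = -1672795332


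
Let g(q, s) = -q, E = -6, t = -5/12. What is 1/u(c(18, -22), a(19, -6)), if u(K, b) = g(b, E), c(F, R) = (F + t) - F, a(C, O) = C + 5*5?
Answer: -1/44 ≈ -0.022727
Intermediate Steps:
t = -5/12 (t = -5*1/12 = -5/12 ≈ -0.41667)
a(C, O) = 25 + C (a(C, O) = C + 25 = 25 + C)
c(F, R) = -5/12 (c(F, R) = (F - 5/12) - F = (-5/12 + F) - F = -5/12)
u(K, b) = -b
1/u(c(18, -22), a(19, -6)) = 1/(-(25 + 19)) = 1/(-1*44) = 1/(-44) = -1/44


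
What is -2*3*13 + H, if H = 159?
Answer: 81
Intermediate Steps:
-2*3*13 + H = -2*3*13 + 159 = -6*13 + 159 = -78 + 159 = 81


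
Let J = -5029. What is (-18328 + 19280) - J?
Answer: 5981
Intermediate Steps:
(-18328 + 19280) - J = (-18328 + 19280) - 1*(-5029) = 952 + 5029 = 5981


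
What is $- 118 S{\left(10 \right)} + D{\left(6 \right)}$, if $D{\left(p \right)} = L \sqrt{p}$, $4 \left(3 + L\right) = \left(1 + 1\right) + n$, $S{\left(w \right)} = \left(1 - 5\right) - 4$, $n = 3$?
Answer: $944 - \frac{7 \sqrt{6}}{4} \approx 939.71$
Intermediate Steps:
$S{\left(w \right)} = -8$ ($S{\left(w \right)} = -4 - 4 = -8$)
$L = - \frac{7}{4}$ ($L = -3 + \frac{\left(1 + 1\right) + 3}{4} = -3 + \frac{2 + 3}{4} = -3 + \frac{1}{4} \cdot 5 = -3 + \frac{5}{4} = - \frac{7}{4} \approx -1.75$)
$D{\left(p \right)} = - \frac{7 \sqrt{p}}{4}$
$- 118 S{\left(10 \right)} + D{\left(6 \right)} = \left(-118\right) \left(-8\right) - \frac{7 \sqrt{6}}{4} = 944 - \frac{7 \sqrt{6}}{4}$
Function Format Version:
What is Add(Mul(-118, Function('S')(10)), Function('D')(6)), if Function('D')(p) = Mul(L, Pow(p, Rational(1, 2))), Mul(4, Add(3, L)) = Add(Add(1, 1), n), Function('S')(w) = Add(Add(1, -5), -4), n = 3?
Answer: Add(944, Mul(Rational(-7, 4), Pow(6, Rational(1, 2)))) ≈ 939.71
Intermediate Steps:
Function('S')(w) = -8 (Function('S')(w) = Add(-4, -4) = -8)
L = Rational(-7, 4) (L = Add(-3, Mul(Rational(1, 4), Add(Add(1, 1), 3))) = Add(-3, Mul(Rational(1, 4), Add(2, 3))) = Add(-3, Mul(Rational(1, 4), 5)) = Add(-3, Rational(5, 4)) = Rational(-7, 4) ≈ -1.7500)
Function('D')(p) = Mul(Rational(-7, 4), Pow(p, Rational(1, 2)))
Add(Mul(-118, Function('S')(10)), Function('D')(6)) = Add(Mul(-118, -8), Mul(Rational(-7, 4), Pow(6, Rational(1, 2)))) = Add(944, Mul(Rational(-7, 4), Pow(6, Rational(1, 2))))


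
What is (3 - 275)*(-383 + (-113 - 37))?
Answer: 144976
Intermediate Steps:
(3 - 275)*(-383 + (-113 - 37)) = -272*(-383 - 150) = -272*(-533) = 144976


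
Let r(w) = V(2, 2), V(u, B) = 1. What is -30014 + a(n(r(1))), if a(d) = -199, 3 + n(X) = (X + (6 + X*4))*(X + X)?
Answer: -30213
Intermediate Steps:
r(w) = 1
n(X) = -3 + 2*X*(6 + 5*X) (n(X) = -3 + (X + (6 + X*4))*(X + X) = -3 + (X + (6 + 4*X))*(2*X) = -3 + (6 + 5*X)*(2*X) = -3 + 2*X*(6 + 5*X))
-30014 + a(n(r(1))) = -30014 - 199 = -30213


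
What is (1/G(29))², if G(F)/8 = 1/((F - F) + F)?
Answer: 841/64 ≈ 13.141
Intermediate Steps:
G(F) = 8/F (G(F) = 8/((F - F) + F) = 8/(0 + F) = 8/F)
(1/G(29))² = (1/(8/29))² = (29/8)² = 841/64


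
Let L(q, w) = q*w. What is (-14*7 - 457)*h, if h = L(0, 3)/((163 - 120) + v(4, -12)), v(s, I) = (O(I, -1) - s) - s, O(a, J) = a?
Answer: 0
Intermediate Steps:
v(s, I) = I - 2*s (v(s, I) = (I - s) - s = I - 2*s)
h = 0 (h = (0*3)/((163 - 120) + (-12 - 2*4)) = 0/(43 + (-12 - 8)) = 0/(43 - 20) = 0/23 = 0*(1/23) = 0)
(-14*7 - 457)*h = (-14*7 - 457)*0 = (-98 - 457)*0 = -555*0 = 0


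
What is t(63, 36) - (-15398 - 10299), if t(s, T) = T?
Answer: 25733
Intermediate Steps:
t(63, 36) - (-15398 - 10299) = 36 - (-15398 - 10299) = 36 - 1*(-25697) = 36 + 25697 = 25733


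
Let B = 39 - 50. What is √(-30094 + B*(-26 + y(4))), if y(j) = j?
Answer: 2*I*√7463 ≈ 172.78*I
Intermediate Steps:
B = -11
√(-30094 + B*(-26 + y(4))) = √(-30094 - 11*(-26 + 4)) = √(-30094 - 11*(-22)) = √(-30094 + 242) = √(-29852) = 2*I*√7463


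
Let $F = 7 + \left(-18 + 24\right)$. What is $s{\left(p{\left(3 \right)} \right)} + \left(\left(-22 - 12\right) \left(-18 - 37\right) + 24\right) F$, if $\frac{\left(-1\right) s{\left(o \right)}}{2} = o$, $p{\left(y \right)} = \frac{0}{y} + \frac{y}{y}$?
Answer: $24620$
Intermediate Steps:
$p{\left(y \right)} = 1$ ($p{\left(y \right)} = 0 + 1 = 1$)
$s{\left(o \right)} = - 2 o$
$F = 13$ ($F = 7 + 6 = 13$)
$s{\left(p{\left(3 \right)} \right)} + \left(\left(-22 - 12\right) \left(-18 - 37\right) + 24\right) F = \left(-2\right) 1 + \left(\left(-22 - 12\right) \left(-18 - 37\right) + 24\right) 13 = -2 + \left(\left(-34\right) \left(-55\right) + 24\right) 13 = -2 + \left(1870 + 24\right) 13 = -2 + 1894 \cdot 13 = -2 + 24622 = 24620$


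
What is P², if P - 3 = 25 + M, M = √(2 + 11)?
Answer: (28 + √13)² ≈ 998.91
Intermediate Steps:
M = √13 ≈ 3.6056
P = 28 + √13 (P = 3 + (25 + √13) = 28 + √13 ≈ 31.606)
P² = (28 + √13)²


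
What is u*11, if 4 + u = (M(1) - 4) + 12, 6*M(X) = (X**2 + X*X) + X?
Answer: 99/2 ≈ 49.500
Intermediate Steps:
M(X) = X**2/3 + X/6 (M(X) = ((X**2 + X*X) + X)/6 = ((X**2 + X**2) + X)/6 = (2*X**2 + X)/6 = (X + 2*X**2)/6 = X**2/3 + X/6)
u = 9/2 (u = -4 + (((1/6)*1*(1 + 2*1) - 4) + 12) = -4 + (((1/6)*1*(1 + 2) - 4) + 12) = -4 + (((1/6)*1*3 - 4) + 12) = -4 + ((1/2 - 4) + 12) = -4 + (-7/2 + 12) = -4 + 17/2 = 9/2 ≈ 4.5000)
u*11 = (9/2)*11 = 99/2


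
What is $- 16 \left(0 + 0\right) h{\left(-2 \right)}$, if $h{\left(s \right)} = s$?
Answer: $0$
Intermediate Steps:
$- 16 \left(0 + 0\right) h{\left(-2 \right)} = - 16 \left(0 + 0\right) \left(-2\right) = \left(-16\right) 0 \left(-2\right) = 0 \left(-2\right) = 0$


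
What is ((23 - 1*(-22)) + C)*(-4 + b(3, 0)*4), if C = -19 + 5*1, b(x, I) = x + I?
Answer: 248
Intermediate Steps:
b(x, I) = I + x
C = -14 (C = -19 + 5 = -14)
((23 - 1*(-22)) + C)*(-4 + b(3, 0)*4) = ((23 - 1*(-22)) - 14)*(-4 + (0 + 3)*4) = ((23 + 22) - 14)*(-4 + 3*4) = (45 - 14)*(-4 + 12) = 31*8 = 248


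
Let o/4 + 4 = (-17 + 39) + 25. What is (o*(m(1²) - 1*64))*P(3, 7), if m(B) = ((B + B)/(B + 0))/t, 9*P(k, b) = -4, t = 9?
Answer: 394912/81 ≈ 4875.5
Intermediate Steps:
P(k, b) = -4/9 (P(k, b) = (⅑)*(-4) = -4/9)
o = 172 (o = -16 + 4*((-17 + 39) + 25) = -16 + 4*(22 + 25) = -16 + 4*47 = -16 + 188 = 172)
m(B) = 2/9 (m(B) = ((B + B)/(B + 0))/9 = ((2*B)/B)*(⅑) = 2*(⅑) = 2/9)
(o*(m(1²) - 1*64))*P(3, 7) = (172*(2/9 - 1*64))*(-4/9) = (172*(2/9 - 64))*(-4/9) = (172*(-574/9))*(-4/9) = -98728/9*(-4/9) = 394912/81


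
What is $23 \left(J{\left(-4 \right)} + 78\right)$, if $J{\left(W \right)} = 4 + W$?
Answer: $1794$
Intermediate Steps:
$23 \left(J{\left(-4 \right)} + 78\right) = 23 \left(\left(4 - 4\right) + 78\right) = 23 \left(0 + 78\right) = 23 \cdot 78 = 1794$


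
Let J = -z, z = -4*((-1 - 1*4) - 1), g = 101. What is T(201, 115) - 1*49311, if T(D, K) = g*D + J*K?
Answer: -31770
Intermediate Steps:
z = 24 (z = -4*((-1 - 4) - 1) = -4*(-5 - 1) = -4*(-6) = 24)
J = -24 (J = -1*24 = -24)
T(D, K) = -24*K + 101*D (T(D, K) = 101*D - 24*K = -24*K + 101*D)
T(201, 115) - 1*49311 = (-24*115 + 101*201) - 1*49311 = (-2760 + 20301) - 49311 = 17541 - 49311 = -31770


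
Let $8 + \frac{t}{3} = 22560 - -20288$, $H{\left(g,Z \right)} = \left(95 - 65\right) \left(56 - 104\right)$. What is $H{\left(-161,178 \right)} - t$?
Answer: $-129960$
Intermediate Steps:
$H{\left(g,Z \right)} = -1440$ ($H{\left(g,Z \right)} = 30 \left(-48\right) = -1440$)
$t = 128520$ ($t = -24 + 3 \left(22560 - -20288\right) = -24 + 3 \left(22560 + 20288\right) = -24 + 3 \cdot 42848 = -24 + 128544 = 128520$)
$H{\left(-161,178 \right)} - t = -1440 - 128520 = -129960$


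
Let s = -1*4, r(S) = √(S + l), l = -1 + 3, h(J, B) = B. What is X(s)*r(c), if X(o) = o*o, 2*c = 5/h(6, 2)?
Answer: 8*√13 ≈ 28.844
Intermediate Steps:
l = 2
c = 5/4 (c = (5/2)/2 = (5*(½))/2 = (½)*(5/2) = 5/4 ≈ 1.2500)
r(S) = √(2 + S) (r(S) = √(S + 2) = √(2 + S))
s = -4
X(o) = o²
X(s)*r(c) = (-4)²*√(2 + 5/4) = 16*√(13/4) = 16*(√13/2) = 8*√13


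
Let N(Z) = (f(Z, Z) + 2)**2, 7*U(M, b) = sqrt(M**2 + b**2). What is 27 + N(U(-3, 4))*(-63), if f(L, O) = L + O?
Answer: -4995/7 ≈ -713.57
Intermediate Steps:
U(M, b) = sqrt(M**2 + b**2)/7
N(Z) = (2 + 2*Z)**2 (N(Z) = ((Z + Z) + 2)**2 = (2*Z + 2)**2 = (2 + 2*Z)**2)
27 + N(U(-3, 4))*(-63) = 27 + (4*(1 + sqrt((-3)**2 + 4**2)/7)**2)*(-63) = 27 + (4*(1 + sqrt(9 + 16)/7)**2)*(-63) = 27 + (4*(1 + sqrt(25)/7)**2)*(-63) = 27 + (4*(1 + (1/7)*5)**2)*(-63) = 27 + (4*(1 + 5/7)**2)*(-63) = 27 + (4*(12/7)**2)*(-63) = 27 + (4*(144/49))*(-63) = 27 + (576/49)*(-63) = 27 - 5184/7 = -4995/7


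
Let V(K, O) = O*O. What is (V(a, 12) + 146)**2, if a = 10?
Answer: 84100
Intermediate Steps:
V(K, O) = O**2
(V(a, 12) + 146)**2 = (12**2 + 146)**2 = (144 + 146)**2 = 290**2 = 84100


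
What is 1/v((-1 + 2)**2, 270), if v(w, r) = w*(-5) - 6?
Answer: -1/11 ≈ -0.090909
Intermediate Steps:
v(w, r) = -6 - 5*w (v(w, r) = -5*w - 6 = -6 - 5*w)
1/v((-1 + 2)**2, 270) = 1/(-6 - 5*(-1 + 2)**2) = 1/(-6 - 5*1**2) = 1/(-6 - 5*1) = 1/(-6 - 5) = 1/(-11) = -1/11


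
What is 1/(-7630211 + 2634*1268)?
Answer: -1/4290299 ≈ -2.3308e-7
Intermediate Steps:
1/(-7630211 + 2634*1268) = 1/(-7630211 + 3339912) = 1/(-4290299) = -1/4290299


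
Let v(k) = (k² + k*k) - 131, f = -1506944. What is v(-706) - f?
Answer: 2503685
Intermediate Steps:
v(k) = -131 + 2*k² (v(k) = (k² + k²) - 131 = 2*k² - 131 = -131 + 2*k²)
v(-706) - f = (-131 + 2*(-706)²) - 1*(-1506944) = (-131 + 2*498436) + 1506944 = (-131 + 996872) + 1506944 = 996741 + 1506944 = 2503685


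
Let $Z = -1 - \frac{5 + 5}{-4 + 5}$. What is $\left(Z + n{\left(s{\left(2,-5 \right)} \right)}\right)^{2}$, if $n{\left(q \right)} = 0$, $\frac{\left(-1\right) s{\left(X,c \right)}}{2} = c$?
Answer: $121$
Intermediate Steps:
$s{\left(X,c \right)} = - 2 c$
$Z = -11$ ($Z = -1 - \frac{10}{1} = -1 - 10 \cdot 1 = -1 - 10 = -11$)
$\left(Z + n{\left(s{\left(2,-5 \right)} \right)}\right)^{2} = \left(-11 + 0\right)^{2} = \left(-11\right)^{2} = 121$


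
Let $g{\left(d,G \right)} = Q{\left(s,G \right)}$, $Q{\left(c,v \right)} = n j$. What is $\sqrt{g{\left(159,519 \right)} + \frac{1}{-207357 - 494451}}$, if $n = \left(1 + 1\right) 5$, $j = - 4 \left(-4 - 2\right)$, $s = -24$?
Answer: $\frac{\sqrt{7388016989097}}{175452} \approx 15.492$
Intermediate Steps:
$j = 24$ ($j = - 4 \left(-4 - 2\right) = \left(-4\right) \left(-6\right) = 24$)
$n = 10$ ($n = 2 \cdot 5 = 10$)
$Q{\left(c,v \right)} = 240$ ($Q{\left(c,v \right)} = 10 \cdot 24 = 240$)
$g{\left(d,G \right)} = 240$
$\sqrt{g{\left(159,519 \right)} + \frac{1}{-207357 - 494451}} = \sqrt{240 + \frac{1}{-207357 - 494451}} = \sqrt{240 + \frac{1}{-701808}} = \sqrt{240 - \frac{1}{701808}} = \sqrt{\frac{168433919}{701808}} = \frac{\sqrt{7388016989097}}{175452}$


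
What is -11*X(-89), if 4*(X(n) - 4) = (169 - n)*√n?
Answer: -44 - 1419*I*√89/2 ≈ -44.0 - 6693.4*I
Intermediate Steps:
X(n) = 4 + √n*(169 - n)/4 (X(n) = 4 + ((169 - n)*√n)/4 = 4 + (√n*(169 - n))/4 = 4 + √n*(169 - n)/4)
-11*X(-89) = -11*(4 - (-89)*I*√89/4 + 169*√(-89)/4) = -11*(4 - (-89)*I*√89/4 + 169*(I*√89)/4) = -11*(4 + 89*I*√89/4 + 169*I*√89/4) = -11*(4 + 129*I*√89/2) = -44 - 1419*I*√89/2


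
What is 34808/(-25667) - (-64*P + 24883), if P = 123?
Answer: -436656145/25667 ≈ -17012.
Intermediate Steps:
34808/(-25667) - (-64*P + 24883) = 34808/(-25667) - (-64*123 + 24883) = 34808*(-1/25667) - (-7872 + 24883) = -34808/25667 - 1*17011 = -34808/25667 - 17011 = -436656145/25667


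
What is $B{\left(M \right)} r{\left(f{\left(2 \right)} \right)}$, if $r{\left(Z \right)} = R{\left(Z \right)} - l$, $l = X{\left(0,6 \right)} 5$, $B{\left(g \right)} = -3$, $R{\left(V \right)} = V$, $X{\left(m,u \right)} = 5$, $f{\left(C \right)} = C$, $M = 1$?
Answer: $69$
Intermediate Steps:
$l = 25$ ($l = 5 \cdot 5 = 25$)
$r{\left(Z \right)} = -25 + Z$ ($r{\left(Z \right)} = Z - 25 = -25 + Z$)
$B{\left(M \right)} r{\left(f{\left(2 \right)} \right)} = - 3 \left(-25 + 2\right) = \left(-3\right) \left(-23\right) = 69$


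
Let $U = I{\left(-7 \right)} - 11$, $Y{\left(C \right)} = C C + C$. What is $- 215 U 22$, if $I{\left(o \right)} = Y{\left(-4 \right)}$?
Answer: $-4730$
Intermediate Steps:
$Y{\left(C \right)} = C + C^{2}$ ($Y{\left(C \right)} = C^{2} + C = C + C^{2}$)
$I{\left(o \right)} = 12$ ($I{\left(o \right)} = - 4 \left(1 - 4\right) = \left(-4\right) \left(-3\right) = 12$)
$U = 1$ ($U = 12 - 11 = 1$)
$- 215 U 22 = \left(-215\right) 1 \cdot 22 = \left(-215\right) 22 = -4730$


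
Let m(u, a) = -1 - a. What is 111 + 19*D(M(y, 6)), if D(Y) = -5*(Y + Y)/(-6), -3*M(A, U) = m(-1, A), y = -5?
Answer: 619/9 ≈ 68.778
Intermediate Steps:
M(A, U) = ⅓ + A/3 (M(A, U) = -(-1 - A)/3 = ⅓ + A/3)
D(Y) = 5*Y/3 (D(Y) = -10*Y*(-⅙) = 5*Y/3)
111 + 19*D(M(y, 6)) = 111 + 19*(5*(⅓ + (⅓)*(-5))/3) = 111 + 19*(5*(⅓ - 5/3)/3) = 111 + 19*((5/3)*(-4/3)) = 111 + 19*(-20/9) = 111 - 380/9 = 619/9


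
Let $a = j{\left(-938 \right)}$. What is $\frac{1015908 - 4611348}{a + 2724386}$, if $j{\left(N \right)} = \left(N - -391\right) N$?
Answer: $- \frac{224715}{202342} \approx -1.1106$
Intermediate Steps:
$j{\left(N \right)} = N \left(391 + N\right)$ ($j{\left(N \right)} = \left(N + 391\right) N = \left(391 + N\right) N = N \left(391 + N\right)$)
$a = 513086$ ($a = - 938 \left(391 - 938\right) = \left(-938\right) \left(-547\right) = 513086$)
$\frac{1015908 - 4611348}{a + 2724386} = \frac{1015908 - 4611348}{513086 + 2724386} = - \frac{3595440}{3237472} = \left(-3595440\right) \frac{1}{3237472} = - \frac{224715}{202342}$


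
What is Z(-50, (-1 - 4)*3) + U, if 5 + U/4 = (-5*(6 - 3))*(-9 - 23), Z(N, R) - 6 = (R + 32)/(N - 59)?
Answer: 207737/109 ≈ 1905.8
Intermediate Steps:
Z(N, R) = 6 + (32 + R)/(-59 + N) (Z(N, R) = 6 + (R + 32)/(N - 59) = 6 + (32 + R)/(-59 + N))
U = 1900 (U = -20 + 4*((-5*(6 - 3))*(-9 - 23)) = -20 + 4*(-5*3*(-32)) = -20 + 4*(-15*(-32)) = -20 + 4*480 = -20 + 1920 = 1900)
Z(-50, (-1 - 4)*3) + U = (-322 + (-1 - 4)*3 + 6*(-50))/(-59 - 50) + 1900 = (-322 - 5*3 - 300)/(-109) + 1900 = -(-322 - 15 - 300)/109 + 1900 = -1/109*(-637) + 1900 = 637/109 + 1900 = 207737/109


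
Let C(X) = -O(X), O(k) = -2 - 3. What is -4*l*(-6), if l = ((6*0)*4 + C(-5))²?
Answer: 600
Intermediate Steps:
O(k) = -5
C(X) = 5 (C(X) = -1*(-5) = 5)
l = 25 (l = ((6*0)*4 + 5)² = (0*4 + 5)² = (0 + 5)² = 5² = 25)
-4*l*(-6) = -4*25*(-6) = -100*(-6) = 600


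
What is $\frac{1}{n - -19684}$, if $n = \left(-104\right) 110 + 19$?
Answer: $\frac{1}{8263} \approx 0.00012102$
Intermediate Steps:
$n = -11421$ ($n = -11440 + 19 = -11421$)
$\frac{1}{n - -19684} = \frac{1}{-11421 - -19684} = \frac{1}{-11421 + 19684} = \frac{1}{8263}$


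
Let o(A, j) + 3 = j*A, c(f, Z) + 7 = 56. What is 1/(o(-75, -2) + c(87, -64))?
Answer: 1/196 ≈ 0.0051020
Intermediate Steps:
c(f, Z) = 49 (c(f, Z) = -7 + 56 = 49)
o(A, j) = -3 + A*j (o(A, j) = -3 + j*A = -3 + A*j)
1/(o(-75, -2) + c(87, -64)) = 1/((-3 - 75*(-2)) + 49) = 1/((-3 + 150) + 49) = 1/(147 + 49) = 1/196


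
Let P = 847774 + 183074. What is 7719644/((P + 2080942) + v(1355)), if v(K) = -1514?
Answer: 1929911/777569 ≈ 2.4820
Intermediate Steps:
P = 1030848
7719644/((P + 2080942) + v(1355)) = 7719644/((1030848 + 2080942) - 1514) = 7719644/(3111790 - 1514) = 7719644/3110276 = 7719644*(1/3110276) = 1929911/777569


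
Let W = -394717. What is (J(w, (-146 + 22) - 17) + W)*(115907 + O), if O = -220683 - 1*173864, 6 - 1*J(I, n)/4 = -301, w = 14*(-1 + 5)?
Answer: 109641774960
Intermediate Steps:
w = 56 (w = 14*4 = 56)
J(I, n) = 1228 (J(I, n) = 24 - 4*(-301) = 24 + 1204 = 1228)
O = -394547 (O = -220683 - 173864 = -394547)
(J(w, (-146 + 22) - 17) + W)*(115907 + O) = (1228 - 394717)*(115907 - 394547) = -393489*(-278640) = 109641774960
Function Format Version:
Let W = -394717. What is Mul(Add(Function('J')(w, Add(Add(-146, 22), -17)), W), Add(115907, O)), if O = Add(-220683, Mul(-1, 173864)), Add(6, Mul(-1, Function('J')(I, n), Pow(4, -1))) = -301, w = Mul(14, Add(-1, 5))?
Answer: 109641774960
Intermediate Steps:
w = 56 (w = Mul(14, 4) = 56)
Function('J')(I, n) = 1228 (Function('J')(I, n) = Add(24, Mul(-4, -301)) = Add(24, 1204) = 1228)
O = -394547 (O = Add(-220683, -173864) = -394547)
Mul(Add(Function('J')(w, Add(Add(-146, 22), -17)), W), Add(115907, O)) = Mul(Add(1228, -394717), Add(115907, -394547)) = Mul(-393489, -278640) = 109641774960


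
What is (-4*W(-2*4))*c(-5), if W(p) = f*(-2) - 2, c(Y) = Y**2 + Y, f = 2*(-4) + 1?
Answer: -960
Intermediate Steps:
f = -7 (f = -8 + 1 = -7)
c(Y) = Y + Y**2
W(p) = 12 (W(p) = -7*(-2) - 2 = 14 - 2 = 12)
(-4*W(-2*4))*c(-5) = (-4*12)*(-5*(1 - 5)) = -(-240)*(-4) = -48*20 = -960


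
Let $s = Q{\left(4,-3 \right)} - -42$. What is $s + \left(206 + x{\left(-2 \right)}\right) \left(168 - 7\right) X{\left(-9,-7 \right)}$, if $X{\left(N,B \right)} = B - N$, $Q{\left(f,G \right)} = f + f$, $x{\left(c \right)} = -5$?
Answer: $64772$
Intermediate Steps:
$Q{\left(f,G \right)} = 2 f$
$s = 50$ ($s = 2 \cdot 4 - -42 = 8 + 42 = 50$)
$s + \left(206 + x{\left(-2 \right)}\right) \left(168 - 7\right) X{\left(-9,-7 \right)} = 50 + \left(206 - 5\right) \left(168 - 7\right) \left(-7 - -9\right) = 50 + 201 \cdot 161 \left(-7 + 9\right) = 50 + 32361 \cdot 2 = 50 + 64722 = 64772$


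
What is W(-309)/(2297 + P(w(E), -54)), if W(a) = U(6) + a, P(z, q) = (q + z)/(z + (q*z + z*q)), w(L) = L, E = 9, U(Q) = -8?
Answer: -33919/245784 ≈ -0.13800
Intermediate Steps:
P(z, q) = (q + z)/(z + 2*q*z) (P(z, q) = (q + z)/(z + (q*z + q*z)) = (q + z)/(z + 2*q*z))
W(a) = -8 + a
W(-309)/(2297 + P(w(E), -54)) = (-8 - 309)/(2297 + (-54 + 9)/(9*(1 + 2*(-54)))) = -317/(2297 + (1/9)*(-45)/(1 - 108)) = -317/(2297 + (1/9)*(-45)/(-107)) = -317/(2297 + (1/9)*(-1/107)*(-45)) = -317/(2297 + 5/107) = -317/245784/107 = -317*107/245784 = -33919/245784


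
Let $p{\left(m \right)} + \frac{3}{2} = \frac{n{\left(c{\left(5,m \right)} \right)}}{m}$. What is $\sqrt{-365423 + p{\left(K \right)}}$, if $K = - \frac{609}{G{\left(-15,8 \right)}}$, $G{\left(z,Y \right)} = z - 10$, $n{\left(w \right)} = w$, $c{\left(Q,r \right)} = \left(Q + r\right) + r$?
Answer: $\frac{i \sqrt{542112744390}}{1218} \approx 604.5 i$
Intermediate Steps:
$c{\left(Q,r \right)} = Q + 2 r$
$G{\left(z,Y \right)} = -10 + z$
$K = \frac{609}{25}$ ($K = - \frac{609}{-10 - 15} = - \frac{609}{-25} = \left(-609\right) \left(- \frac{1}{25}\right) = \frac{609}{25} \approx 24.36$)
$p{\left(m \right)} = - \frac{3}{2} + \frac{5 + 2 m}{m}$
$\sqrt{-365423 + p{\left(K \right)}} = \sqrt{-365423 + \frac{10 + \frac{609}{25}}{2 \cdot \frac{609}{25}}} = \sqrt{-365423 + \frac{1}{2} \cdot \frac{25}{609} \cdot \frac{859}{25}} = \sqrt{-365423 + \frac{859}{1218}} = \sqrt{- \frac{445084355}{1218}} = \frac{i \sqrt{542112744390}}{1218}$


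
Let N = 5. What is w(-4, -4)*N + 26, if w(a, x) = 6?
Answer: 56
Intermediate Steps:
w(-4, -4)*N + 26 = 6*5 + 26 = 30 + 26 = 56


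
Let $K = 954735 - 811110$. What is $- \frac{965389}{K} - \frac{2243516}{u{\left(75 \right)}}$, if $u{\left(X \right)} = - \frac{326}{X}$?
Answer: $\frac{12083279597843}{23410875} \approx 5.1614 \cdot 10^{5}$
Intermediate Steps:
$K = 143625$
$- \frac{965389}{K} - \frac{2243516}{u{\left(75 \right)}} = - \frac{965389}{143625} - \frac{2243516}{\left(-326\right) \frac{1}{75}} = \left(-965389\right) \frac{1}{143625} - \frac{2243516}{\left(-326\right) \frac{1}{75}} = - \frac{965389}{143625} - \frac{2243516}{- \frac{326}{75}} = - \frac{965389}{143625} - - \frac{84131850}{163} = - \frac{965389}{143625} + \frac{84131850}{163} = \frac{12083279597843}{23410875}$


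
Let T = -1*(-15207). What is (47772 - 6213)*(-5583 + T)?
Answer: 399963816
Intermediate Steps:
T = 15207
(47772 - 6213)*(-5583 + T) = (47772 - 6213)*(-5583 + 15207) = 41559*9624 = 399963816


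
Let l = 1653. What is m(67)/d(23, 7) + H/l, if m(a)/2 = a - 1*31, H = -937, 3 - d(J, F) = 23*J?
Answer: -305939/434739 ≈ -0.70373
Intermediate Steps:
d(J, F) = 3 - 23*J
m(a) = -62 + 2*a (m(a) = 2*(a - 1*31) = 2*(a - 31) = 2*(-31 + a) = -62 + 2*a)
m(67)/d(23, 7) + H/l = (-62 + 2*67)/(3 - 23*23) - 937/1653 = (-62 + 134)/(3 - 529) - 937*1/1653 = 72/(-526) - 937/1653 = 72*(-1/526) - 937/1653 = -36/263 - 937/1653 = -305939/434739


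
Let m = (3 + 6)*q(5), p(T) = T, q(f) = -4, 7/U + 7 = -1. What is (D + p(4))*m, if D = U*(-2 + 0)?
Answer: -207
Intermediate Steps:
U = -7/8 (U = 7/(-7 - 1) = 7/(-8) = 7*(-1/8) = -7/8 ≈ -0.87500)
m = -36 (m = (3 + 6)*(-4) = 9*(-4) = -36)
D = 7/4 (D = -7*(-2 + 0)/8 = -7/8*(-2) = 7/4 ≈ 1.7500)
(D + p(4))*m = (7/4 + 4)*(-36) = (23/4)*(-36) = -207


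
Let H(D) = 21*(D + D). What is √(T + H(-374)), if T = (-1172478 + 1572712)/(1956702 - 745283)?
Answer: I*√23051570535784142/1211419 ≈ 125.33*I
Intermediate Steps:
H(D) = 42*D (H(D) = 21*(2*D) = 42*D)
T = 400234/1211419 ≈ 0.33038
√(T + H(-374)) = √(400234/1211419 + 42*(-374)) = √(400234/1211419 - 15708) = √(-19028569418/1211419) = I*√23051570535784142/1211419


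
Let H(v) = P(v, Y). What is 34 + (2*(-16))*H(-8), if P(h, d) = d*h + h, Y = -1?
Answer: 34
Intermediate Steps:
P(h, d) = h + d*h
H(v) = 0 (H(v) = v*(1 - 1) = v*0 = 0)
34 + (2*(-16))*H(-8) = 34 + (2*(-16))*0 = 34 - 32*0 = 34 + 0 = 34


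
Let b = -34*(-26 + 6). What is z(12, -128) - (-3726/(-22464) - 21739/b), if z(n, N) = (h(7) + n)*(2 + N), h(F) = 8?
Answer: -87982637/35360 ≈ -2488.2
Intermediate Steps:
z(n, N) = (2 + N)*(8 + n) (z(n, N) = (8 + n)*(2 + N) = (2 + N)*(8 + n))
b = 680 (b = -34*(-20) = 680)
z(12, -128) - (-3726/(-22464) - 21739/b) = (16 + 2*12 + 8*(-128) - 128*12) - (-3726/(-22464) - 21739/680) = (16 + 24 - 1024 - 1536) - (-3726*(-1/22464) - 21739*1/680) = -2520 - (69/416 - 21739/680) = -2520 - 1*(-1124563/35360) = -2520 + 1124563/35360 = -87982637/35360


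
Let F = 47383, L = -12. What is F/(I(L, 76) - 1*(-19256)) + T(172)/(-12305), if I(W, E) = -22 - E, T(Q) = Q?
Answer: 579752639/235739190 ≈ 2.4593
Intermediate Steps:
F/(I(L, 76) - 1*(-19256)) + T(172)/(-12305) = 47383/((-22 - 1*76) - 1*(-19256)) + 172/(-12305) = 47383/((-22 - 76) + 19256) + 172*(-1/12305) = 47383/(-98 + 19256) - 172/12305 = 47383/19158 - 172/12305 = 579752639/235739190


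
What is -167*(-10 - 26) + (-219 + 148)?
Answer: 5941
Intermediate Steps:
-167*(-10 - 26) + (-219 + 148) = -167*(-36) - 71 = 6012 - 71 = 5941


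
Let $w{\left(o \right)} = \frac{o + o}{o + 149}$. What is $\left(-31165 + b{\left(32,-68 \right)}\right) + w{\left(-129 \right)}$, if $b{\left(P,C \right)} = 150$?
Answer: $- \frac{310279}{10} \approx -31028.0$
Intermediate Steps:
$w{\left(o \right)} = \frac{2 o}{149 + o}$
$\left(-31165 + b{\left(32,-68 \right)}\right) + w{\left(-129 \right)} = \left(-31165 + 150\right) + 2 \left(-129\right) \frac{1}{149 - 129} = -31015 + 2 \left(-129\right) \frac{1}{20} = -31015 - \frac{129}{10} = - \frac{310279}{10}$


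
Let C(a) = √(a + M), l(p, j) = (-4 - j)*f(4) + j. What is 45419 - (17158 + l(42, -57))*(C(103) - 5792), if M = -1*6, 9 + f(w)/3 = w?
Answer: 94489771 - 16306*√97 ≈ 9.4329e+7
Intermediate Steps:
f(w) = -27 + 3*w
l(p, j) = 60 + 16*j (l(p, j) = (-4 - j)*(-27 + 3*4) + j = (-4 - j)*(-27 + 12) + j = (-4 - j)*(-15) + j = (60 + 15*j) + j = 60 + 16*j)
M = -6
C(a) = √(-6 + a) (C(a) = √(a - 6) = √(-6 + a))
45419 - (17158 + l(42, -57))*(C(103) - 5792) = 45419 - (17158 + (60 + 16*(-57)))*(√(-6 + 103) - 5792) = 45419 - (17158 + (60 - 912))*(√97 - 5792) = 45419 - (17158 - 852)*(-5792 + √97) = 45419 - 16306*(-5792 + √97) = 45419 - (-94444352 + 16306*√97) = 45419 + (94444352 - 16306*√97) = 94489771 - 16306*√97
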